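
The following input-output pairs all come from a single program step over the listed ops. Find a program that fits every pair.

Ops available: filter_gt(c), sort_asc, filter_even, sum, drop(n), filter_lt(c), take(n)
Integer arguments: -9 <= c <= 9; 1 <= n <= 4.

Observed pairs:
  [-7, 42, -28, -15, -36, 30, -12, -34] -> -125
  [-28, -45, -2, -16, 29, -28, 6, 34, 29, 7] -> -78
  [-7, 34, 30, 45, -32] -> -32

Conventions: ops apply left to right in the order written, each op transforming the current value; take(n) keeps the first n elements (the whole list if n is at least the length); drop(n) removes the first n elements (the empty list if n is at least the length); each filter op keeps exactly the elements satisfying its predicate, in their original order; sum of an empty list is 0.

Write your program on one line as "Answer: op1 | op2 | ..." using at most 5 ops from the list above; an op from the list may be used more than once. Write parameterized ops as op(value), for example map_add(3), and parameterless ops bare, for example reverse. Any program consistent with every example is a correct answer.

drop(1) | sort_asc | filter_lt(9) | sum

Check, running the answer program on each example:
  [-7, 42, -28, -15, -36, 30, -12, -34] -> [42, -28, -15, -36, 30, -12, -34] -> [-36, -34, -28, -15, -12, 30, 42] -> [-36, -34, -28, -15, -12] -> -125
  [-28, -45, -2, -16, 29, -28, 6, 34, 29, 7] -> [-45, -2, -16, 29, -28, 6, 34, 29, 7] -> [-45, -28, -16, -2, 6, 7, 29, 29, 34] -> [-45, -28, -16, -2, 6, 7] -> -78
  [-7, 34, 30, 45, -32] -> [34, 30, 45, -32] -> [-32, 30, 34, 45] -> [-32] -> -32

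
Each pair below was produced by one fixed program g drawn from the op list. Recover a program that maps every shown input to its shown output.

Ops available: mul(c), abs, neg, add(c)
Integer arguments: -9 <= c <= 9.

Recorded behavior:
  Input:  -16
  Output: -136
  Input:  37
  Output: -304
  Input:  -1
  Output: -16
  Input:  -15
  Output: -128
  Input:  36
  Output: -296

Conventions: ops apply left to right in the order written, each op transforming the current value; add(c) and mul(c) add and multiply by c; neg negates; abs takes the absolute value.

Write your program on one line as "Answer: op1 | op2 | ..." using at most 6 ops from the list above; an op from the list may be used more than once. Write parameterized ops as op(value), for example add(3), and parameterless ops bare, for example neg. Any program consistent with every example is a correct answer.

abs | add(9) | add(-8) | neg | mul(8)

Check, running the answer program on each example:
  -16 -> 16 -> 25 -> 17 -> -17 -> -136
  37 -> 37 -> 46 -> 38 -> -38 -> -304
  -1 -> 1 -> 10 -> 2 -> -2 -> -16
  -15 -> 15 -> 24 -> 16 -> -16 -> -128
  36 -> 36 -> 45 -> 37 -> -37 -> -296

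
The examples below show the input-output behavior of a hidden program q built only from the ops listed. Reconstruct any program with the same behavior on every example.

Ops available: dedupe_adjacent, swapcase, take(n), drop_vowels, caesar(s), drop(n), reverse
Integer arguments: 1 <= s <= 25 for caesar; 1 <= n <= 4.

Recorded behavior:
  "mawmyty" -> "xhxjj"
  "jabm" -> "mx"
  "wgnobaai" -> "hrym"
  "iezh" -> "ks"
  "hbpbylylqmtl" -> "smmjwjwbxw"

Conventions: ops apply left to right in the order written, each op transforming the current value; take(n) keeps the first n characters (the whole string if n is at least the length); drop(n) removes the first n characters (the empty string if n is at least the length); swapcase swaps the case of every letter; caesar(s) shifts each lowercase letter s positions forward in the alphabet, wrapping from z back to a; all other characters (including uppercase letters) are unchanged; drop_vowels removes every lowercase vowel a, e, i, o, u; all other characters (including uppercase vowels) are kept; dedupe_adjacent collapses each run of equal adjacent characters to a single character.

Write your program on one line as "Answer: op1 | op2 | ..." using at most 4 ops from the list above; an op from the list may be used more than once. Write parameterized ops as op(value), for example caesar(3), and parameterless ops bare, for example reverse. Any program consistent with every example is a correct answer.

drop_vowels | caesar(21) | caesar(16) | drop_vowels

Check, running the answer program on each example:
  "mawmyty" -> "mwmyty" -> "hrhtot" -> "xhxjej" -> "xhxjj"
  "jabm" -> "jbm" -> "ewh" -> "umx" -> "mx"
  "wgnobaai" -> "wgnb" -> "rbiw" -> "hrym" -> "hrym"
  "iezh" -> "zh" -> "uc" -> "ks" -> "ks"
  "hbpbylylqmtl" -> "hbpbylylqmtl" -> "cwkwtgtglhog" -> "smamjwjwbxew" -> "smmjwjwbxw"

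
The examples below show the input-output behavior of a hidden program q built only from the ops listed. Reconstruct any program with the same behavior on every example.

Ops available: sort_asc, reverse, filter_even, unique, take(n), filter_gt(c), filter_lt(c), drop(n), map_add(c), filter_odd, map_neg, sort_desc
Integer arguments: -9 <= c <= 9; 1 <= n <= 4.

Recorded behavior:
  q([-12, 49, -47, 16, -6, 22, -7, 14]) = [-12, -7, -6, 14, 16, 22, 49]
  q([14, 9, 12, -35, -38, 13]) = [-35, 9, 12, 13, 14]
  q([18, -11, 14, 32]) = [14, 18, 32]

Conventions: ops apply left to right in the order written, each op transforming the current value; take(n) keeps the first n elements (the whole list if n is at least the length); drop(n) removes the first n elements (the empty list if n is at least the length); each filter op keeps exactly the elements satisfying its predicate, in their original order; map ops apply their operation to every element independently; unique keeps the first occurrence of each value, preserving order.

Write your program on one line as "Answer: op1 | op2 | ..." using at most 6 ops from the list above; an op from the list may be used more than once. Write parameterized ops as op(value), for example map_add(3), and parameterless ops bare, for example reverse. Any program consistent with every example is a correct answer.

sort_desc | map_neg | reverse | drop(1) | map_neg

Check, running the answer program on each example:
  [-12, 49, -47, 16, -6, 22, -7, 14] -> [49, 22, 16, 14, -6, -7, -12, -47] -> [-49, -22, -16, -14, 6, 7, 12, 47] -> [47, 12, 7, 6, -14, -16, -22, -49] -> [12, 7, 6, -14, -16, -22, -49] -> [-12, -7, -6, 14, 16, 22, 49]
  [14, 9, 12, -35, -38, 13] -> [14, 13, 12, 9, -35, -38] -> [-14, -13, -12, -9, 35, 38] -> [38, 35, -9, -12, -13, -14] -> [35, -9, -12, -13, -14] -> [-35, 9, 12, 13, 14]
  [18, -11, 14, 32] -> [32, 18, 14, -11] -> [-32, -18, -14, 11] -> [11, -14, -18, -32] -> [-14, -18, -32] -> [14, 18, 32]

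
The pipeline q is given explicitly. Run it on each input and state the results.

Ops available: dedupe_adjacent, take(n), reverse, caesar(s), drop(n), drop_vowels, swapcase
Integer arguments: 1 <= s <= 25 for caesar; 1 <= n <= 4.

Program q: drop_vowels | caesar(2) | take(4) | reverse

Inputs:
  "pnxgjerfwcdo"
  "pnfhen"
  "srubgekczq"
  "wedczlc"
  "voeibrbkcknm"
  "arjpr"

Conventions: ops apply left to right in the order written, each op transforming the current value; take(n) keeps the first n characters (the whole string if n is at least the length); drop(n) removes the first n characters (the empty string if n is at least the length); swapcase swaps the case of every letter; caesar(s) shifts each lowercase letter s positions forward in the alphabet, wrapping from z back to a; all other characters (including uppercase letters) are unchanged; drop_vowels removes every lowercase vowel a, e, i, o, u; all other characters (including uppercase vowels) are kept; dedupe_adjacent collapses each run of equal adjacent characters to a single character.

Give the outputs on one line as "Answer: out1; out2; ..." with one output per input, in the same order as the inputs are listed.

"izpr"; "jhpr"; "idtu"; "befy"; "dtdx"; "trlt"

Execution, op by op:
  "pnxgjerfwcdo" -> "pnxgjrfwcd" -> "rpzilthyef" -> "rpzi" -> "izpr"
  "pnfhen" -> "pnfhn" -> "rphjp" -> "rphj" -> "jhpr"
  "srubgekczq" -> "srbgkczq" -> "utdimebs" -> "utdi" -> "idtu"
  "wedczlc" -> "wdczlc" -> "yfebne" -> "yfeb" -> "befy"
  "voeibrbkcknm" -> "vbrbkcknm" -> "xdtdmempo" -> "xdtd" -> "dtdx"
  "arjpr" -> "rjpr" -> "tlrt" -> "tlrt" -> "trlt"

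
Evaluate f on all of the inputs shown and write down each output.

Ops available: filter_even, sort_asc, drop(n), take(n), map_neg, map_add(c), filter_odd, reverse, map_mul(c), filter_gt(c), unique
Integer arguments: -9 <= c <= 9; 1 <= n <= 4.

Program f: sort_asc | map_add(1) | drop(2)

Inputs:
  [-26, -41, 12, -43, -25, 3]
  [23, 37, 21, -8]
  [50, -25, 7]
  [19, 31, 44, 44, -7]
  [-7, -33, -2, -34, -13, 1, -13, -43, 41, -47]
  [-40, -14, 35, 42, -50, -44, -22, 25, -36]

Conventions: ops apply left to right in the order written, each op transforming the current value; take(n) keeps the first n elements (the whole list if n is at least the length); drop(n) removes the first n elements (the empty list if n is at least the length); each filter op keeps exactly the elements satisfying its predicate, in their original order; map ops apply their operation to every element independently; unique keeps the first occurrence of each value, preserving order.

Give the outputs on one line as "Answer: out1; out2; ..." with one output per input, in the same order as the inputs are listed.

Execution, op by op:
  [-26, -41, 12, -43, -25, 3] -> [-43, -41, -26, -25, 3, 12] -> [-42, -40, -25, -24, 4, 13] -> [-25, -24, 4, 13]
  [23, 37, 21, -8] -> [-8, 21, 23, 37] -> [-7, 22, 24, 38] -> [24, 38]
  [50, -25, 7] -> [-25, 7, 50] -> [-24, 8, 51] -> [51]
  [19, 31, 44, 44, -7] -> [-7, 19, 31, 44, 44] -> [-6, 20, 32, 45, 45] -> [32, 45, 45]
  [-7, -33, -2, -34, -13, 1, -13, -43, 41, -47] -> [-47, -43, -34, -33, -13, -13, -7, -2, 1, 41] -> [-46, -42, -33, -32, -12, -12, -6, -1, 2, 42] -> [-33, -32, -12, -12, -6, -1, 2, 42]
  [-40, -14, 35, 42, -50, -44, -22, 25, -36] -> [-50, -44, -40, -36, -22, -14, 25, 35, 42] -> [-49, -43, -39, -35, -21, -13, 26, 36, 43] -> [-39, -35, -21, -13, 26, 36, 43]

[-25, -24, 4, 13]; [24, 38]; [51]; [32, 45, 45]; [-33, -32, -12, -12, -6, -1, 2, 42]; [-39, -35, -21, -13, 26, 36, 43]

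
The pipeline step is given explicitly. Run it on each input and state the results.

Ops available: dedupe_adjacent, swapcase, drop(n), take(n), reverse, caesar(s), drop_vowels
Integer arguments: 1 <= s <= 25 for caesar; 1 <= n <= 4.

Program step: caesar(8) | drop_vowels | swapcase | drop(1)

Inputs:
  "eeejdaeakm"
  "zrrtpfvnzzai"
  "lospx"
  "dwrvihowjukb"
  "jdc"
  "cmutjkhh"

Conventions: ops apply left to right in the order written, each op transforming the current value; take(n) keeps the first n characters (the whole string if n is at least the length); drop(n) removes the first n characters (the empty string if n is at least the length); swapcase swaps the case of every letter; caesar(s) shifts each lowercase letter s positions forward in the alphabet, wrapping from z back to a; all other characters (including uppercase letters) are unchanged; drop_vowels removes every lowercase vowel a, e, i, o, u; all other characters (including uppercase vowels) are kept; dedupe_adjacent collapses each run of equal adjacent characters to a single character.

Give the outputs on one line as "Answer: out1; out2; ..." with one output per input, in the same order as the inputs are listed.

Execution, op by op:
  "eeejdaeakm" -> "mmmrlimisu" -> "mmmrlms" -> "MMMRLMS" -> "MMRLMS"
  "zrrtpfvnzzai" -> "hzzbxndvhhiq" -> "hzzbxndvhhq" -> "HZZBXNDVHHQ" -> "ZZBXNDVHHQ"
  "lospx" -> "twaxf" -> "twxf" -> "TWXF" -> "WXF"
  "dwrvihowjukb" -> "lezdqpwercsj" -> "lzdqpwrcsj" -> "LZDQPWRCSJ" -> "ZDQPWRCSJ"
  "jdc" -> "rlk" -> "rlk" -> "RLK" -> "LK"
  "cmutjkhh" -> "kucbrspp" -> "kcbrspp" -> "KCBRSPP" -> "CBRSPP"

"MMRLMS"; "ZZBXNDVHHQ"; "WXF"; "ZDQPWRCSJ"; "LK"; "CBRSPP"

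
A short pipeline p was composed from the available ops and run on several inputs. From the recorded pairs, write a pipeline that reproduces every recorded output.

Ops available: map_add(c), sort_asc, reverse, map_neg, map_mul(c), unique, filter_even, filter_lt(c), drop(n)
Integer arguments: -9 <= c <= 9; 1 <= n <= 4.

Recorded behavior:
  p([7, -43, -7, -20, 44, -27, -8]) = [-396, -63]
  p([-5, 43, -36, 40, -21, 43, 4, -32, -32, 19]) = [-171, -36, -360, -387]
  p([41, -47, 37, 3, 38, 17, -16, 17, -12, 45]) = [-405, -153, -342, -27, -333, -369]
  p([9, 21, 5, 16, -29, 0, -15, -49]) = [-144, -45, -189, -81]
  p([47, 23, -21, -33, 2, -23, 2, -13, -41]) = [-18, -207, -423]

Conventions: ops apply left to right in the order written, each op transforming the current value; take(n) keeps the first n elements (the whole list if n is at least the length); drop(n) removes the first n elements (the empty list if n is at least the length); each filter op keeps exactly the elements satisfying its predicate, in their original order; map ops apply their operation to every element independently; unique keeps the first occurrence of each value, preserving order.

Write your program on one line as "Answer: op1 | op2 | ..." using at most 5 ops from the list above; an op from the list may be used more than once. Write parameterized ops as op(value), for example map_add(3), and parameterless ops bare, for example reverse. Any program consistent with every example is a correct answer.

map_neg | unique | reverse | map_mul(9) | filter_lt(-8)

Check, running the answer program on each example:
  [7, -43, -7, -20, 44, -27, -8] -> [-7, 43, 7, 20, -44, 27, 8] -> [-7, 43, 7, 20, -44, 27, 8] -> [8, 27, -44, 20, 7, 43, -7] -> [72, 243, -396, 180, 63, 387, -63] -> [-396, -63]
  [-5, 43, -36, 40, -21, 43, 4, -32, -32, 19] -> [5, -43, 36, -40, 21, -43, -4, 32, 32, -19] -> [5, -43, 36, -40, 21, -4, 32, -19] -> [-19, 32, -4, 21, -40, 36, -43, 5] -> [-171, 288, -36, 189, -360, 324, -387, 45] -> [-171, -36, -360, -387]
  [41, -47, 37, 3, 38, 17, -16, 17, -12, 45] -> [-41, 47, -37, -3, -38, -17, 16, -17, 12, -45] -> [-41, 47, -37, -3, -38, -17, 16, 12, -45] -> [-45, 12, 16, -17, -38, -3, -37, 47, -41] -> [-405, 108, 144, -153, -342, -27, -333, 423, -369] -> [-405, -153, -342, -27, -333, -369]
  [9, 21, 5, 16, -29, 0, -15, -49] -> [-9, -21, -5, -16, 29, 0, 15, 49] -> [-9, -21, -5, -16, 29, 0, 15, 49] -> [49, 15, 0, 29, -16, -5, -21, -9] -> [441, 135, 0, 261, -144, -45, -189, -81] -> [-144, -45, -189, -81]
  [47, 23, -21, -33, 2, -23, 2, -13, -41] -> [-47, -23, 21, 33, -2, 23, -2, 13, 41] -> [-47, -23, 21, 33, -2, 23, 13, 41] -> [41, 13, 23, -2, 33, 21, -23, -47] -> [369, 117, 207, -18, 297, 189, -207, -423] -> [-18, -207, -423]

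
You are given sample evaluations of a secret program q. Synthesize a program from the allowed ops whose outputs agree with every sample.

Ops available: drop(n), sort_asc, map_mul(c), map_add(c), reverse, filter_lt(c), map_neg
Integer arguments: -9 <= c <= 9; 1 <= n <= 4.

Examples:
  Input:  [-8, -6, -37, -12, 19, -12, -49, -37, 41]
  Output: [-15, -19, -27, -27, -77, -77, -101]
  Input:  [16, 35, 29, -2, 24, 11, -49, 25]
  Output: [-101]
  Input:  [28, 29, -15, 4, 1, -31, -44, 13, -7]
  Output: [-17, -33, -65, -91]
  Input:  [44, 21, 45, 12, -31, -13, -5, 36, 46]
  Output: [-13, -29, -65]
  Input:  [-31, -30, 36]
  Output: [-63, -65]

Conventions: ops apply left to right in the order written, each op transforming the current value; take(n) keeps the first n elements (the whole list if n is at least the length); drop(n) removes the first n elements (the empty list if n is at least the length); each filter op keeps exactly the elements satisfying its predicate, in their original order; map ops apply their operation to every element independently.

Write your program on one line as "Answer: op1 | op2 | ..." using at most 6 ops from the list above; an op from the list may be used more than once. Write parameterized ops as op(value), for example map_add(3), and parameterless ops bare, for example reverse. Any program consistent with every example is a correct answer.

map_mul(2) | filter_lt(-5) | sort_asc | map_add(-3) | reverse

Check, running the answer program on each example:
  [-8, -6, -37, -12, 19, -12, -49, -37, 41] -> [-16, -12, -74, -24, 38, -24, -98, -74, 82] -> [-16, -12, -74, -24, -24, -98, -74] -> [-98, -74, -74, -24, -24, -16, -12] -> [-101, -77, -77, -27, -27, -19, -15] -> [-15, -19, -27, -27, -77, -77, -101]
  [16, 35, 29, -2, 24, 11, -49, 25] -> [32, 70, 58, -4, 48, 22, -98, 50] -> [-98] -> [-98] -> [-101] -> [-101]
  [28, 29, -15, 4, 1, -31, -44, 13, -7] -> [56, 58, -30, 8, 2, -62, -88, 26, -14] -> [-30, -62, -88, -14] -> [-88, -62, -30, -14] -> [-91, -65, -33, -17] -> [-17, -33, -65, -91]
  [44, 21, 45, 12, -31, -13, -5, 36, 46] -> [88, 42, 90, 24, -62, -26, -10, 72, 92] -> [-62, -26, -10] -> [-62, -26, -10] -> [-65, -29, -13] -> [-13, -29, -65]
  [-31, -30, 36] -> [-62, -60, 72] -> [-62, -60] -> [-62, -60] -> [-65, -63] -> [-63, -65]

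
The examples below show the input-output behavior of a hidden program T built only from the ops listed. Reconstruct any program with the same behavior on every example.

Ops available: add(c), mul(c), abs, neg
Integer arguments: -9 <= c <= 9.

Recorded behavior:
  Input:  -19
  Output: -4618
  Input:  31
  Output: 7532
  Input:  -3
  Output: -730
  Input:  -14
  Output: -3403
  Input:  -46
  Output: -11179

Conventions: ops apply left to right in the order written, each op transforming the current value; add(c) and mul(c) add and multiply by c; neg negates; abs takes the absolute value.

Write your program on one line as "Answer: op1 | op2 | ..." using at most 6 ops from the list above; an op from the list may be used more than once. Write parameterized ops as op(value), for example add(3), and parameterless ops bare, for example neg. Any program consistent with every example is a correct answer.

mul(9) | mul(-3) | mul(3) | mul(-3) | add(-1)

Check, running the answer program on each example:
  -19 -> -171 -> 513 -> 1539 -> -4617 -> -4618
  31 -> 279 -> -837 -> -2511 -> 7533 -> 7532
  -3 -> -27 -> 81 -> 243 -> -729 -> -730
  -14 -> -126 -> 378 -> 1134 -> -3402 -> -3403
  -46 -> -414 -> 1242 -> 3726 -> -11178 -> -11179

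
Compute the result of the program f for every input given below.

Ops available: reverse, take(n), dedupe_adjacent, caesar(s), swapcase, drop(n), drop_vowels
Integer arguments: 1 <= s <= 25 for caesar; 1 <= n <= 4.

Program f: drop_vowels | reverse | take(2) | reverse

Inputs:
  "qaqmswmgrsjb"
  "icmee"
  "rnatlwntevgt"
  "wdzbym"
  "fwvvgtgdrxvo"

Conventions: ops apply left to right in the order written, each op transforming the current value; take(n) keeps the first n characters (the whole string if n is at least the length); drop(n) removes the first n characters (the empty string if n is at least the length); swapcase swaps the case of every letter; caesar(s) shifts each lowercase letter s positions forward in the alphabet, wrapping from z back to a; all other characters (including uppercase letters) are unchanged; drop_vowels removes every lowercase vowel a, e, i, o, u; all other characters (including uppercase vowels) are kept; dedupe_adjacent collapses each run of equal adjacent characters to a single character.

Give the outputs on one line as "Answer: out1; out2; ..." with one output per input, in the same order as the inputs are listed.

"jb"; "cm"; "gt"; "ym"; "xv"

Execution, op by op:
  "qaqmswmgrsjb" -> "qqmswmgrsjb" -> "bjsrgmwsmqq" -> "bj" -> "jb"
  "icmee" -> "cm" -> "mc" -> "mc" -> "cm"
  "rnatlwntevgt" -> "rntlwntvgt" -> "tgvtnwltnr" -> "tg" -> "gt"
  "wdzbym" -> "wdzbym" -> "mybzdw" -> "my" -> "ym"
  "fwvvgtgdrxvo" -> "fwvvgtgdrxv" -> "vxrdgtgvvwf" -> "vx" -> "xv"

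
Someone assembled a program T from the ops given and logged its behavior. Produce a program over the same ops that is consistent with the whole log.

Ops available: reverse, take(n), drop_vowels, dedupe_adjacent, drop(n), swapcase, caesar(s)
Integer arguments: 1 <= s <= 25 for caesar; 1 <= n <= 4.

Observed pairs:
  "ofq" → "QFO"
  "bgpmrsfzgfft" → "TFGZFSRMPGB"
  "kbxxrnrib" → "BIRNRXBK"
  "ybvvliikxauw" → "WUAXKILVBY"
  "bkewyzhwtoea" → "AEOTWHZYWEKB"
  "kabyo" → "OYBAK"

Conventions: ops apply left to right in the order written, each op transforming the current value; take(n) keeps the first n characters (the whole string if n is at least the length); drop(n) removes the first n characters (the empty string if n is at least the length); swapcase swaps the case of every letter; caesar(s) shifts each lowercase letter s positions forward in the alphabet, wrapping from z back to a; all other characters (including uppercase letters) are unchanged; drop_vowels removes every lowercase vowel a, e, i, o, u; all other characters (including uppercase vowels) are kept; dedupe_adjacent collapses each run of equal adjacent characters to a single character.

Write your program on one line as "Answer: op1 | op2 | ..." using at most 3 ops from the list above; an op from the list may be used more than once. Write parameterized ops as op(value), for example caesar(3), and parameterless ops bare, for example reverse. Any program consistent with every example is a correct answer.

swapcase | dedupe_adjacent | reverse

Check, running the answer program on each example:
  "ofq" -> "OFQ" -> "OFQ" -> "QFO"
  "bgpmrsfzgfft" -> "BGPMRSFZGFFT" -> "BGPMRSFZGFT" -> "TFGZFSRMPGB"
  "kbxxrnrib" -> "KBXXRNRIB" -> "KBXRNRIB" -> "BIRNRXBK"
  "ybvvliikxauw" -> "YBVVLIIKXAUW" -> "YBVLIKXAUW" -> "WUAXKILVBY"
  "bkewyzhwtoea" -> "BKEWYZHWTOEA" -> "BKEWYZHWTOEA" -> "AEOTWHZYWEKB"
  "kabyo" -> "KABYO" -> "KABYO" -> "OYBAK"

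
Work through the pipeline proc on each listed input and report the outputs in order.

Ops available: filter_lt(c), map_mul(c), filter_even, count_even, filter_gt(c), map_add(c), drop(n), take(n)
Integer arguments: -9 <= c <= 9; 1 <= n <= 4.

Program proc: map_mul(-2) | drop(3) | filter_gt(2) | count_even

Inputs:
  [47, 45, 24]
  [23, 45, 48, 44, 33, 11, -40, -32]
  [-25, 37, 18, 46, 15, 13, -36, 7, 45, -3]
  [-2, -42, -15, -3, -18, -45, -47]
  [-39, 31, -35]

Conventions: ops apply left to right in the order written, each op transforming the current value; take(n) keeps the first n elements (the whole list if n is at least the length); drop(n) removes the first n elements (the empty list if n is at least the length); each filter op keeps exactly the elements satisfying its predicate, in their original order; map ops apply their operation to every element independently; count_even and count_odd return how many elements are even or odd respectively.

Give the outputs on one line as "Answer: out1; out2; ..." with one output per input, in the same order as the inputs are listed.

0; 2; 2; 4; 0

Execution, op by op:
  [47, 45, 24] -> [-94, -90, -48] -> [] -> [] -> 0
  [23, 45, 48, 44, 33, 11, -40, -32] -> [-46, -90, -96, -88, -66, -22, 80, 64] -> [-88, -66, -22, 80, 64] -> [80, 64] -> 2
  [-25, 37, 18, 46, 15, 13, -36, 7, 45, -3] -> [50, -74, -36, -92, -30, -26, 72, -14, -90, 6] -> [-92, -30, -26, 72, -14, -90, 6] -> [72, 6] -> 2
  [-2, -42, -15, -3, -18, -45, -47] -> [4, 84, 30, 6, 36, 90, 94] -> [6, 36, 90, 94] -> [6, 36, 90, 94] -> 4
  [-39, 31, -35] -> [78, -62, 70] -> [] -> [] -> 0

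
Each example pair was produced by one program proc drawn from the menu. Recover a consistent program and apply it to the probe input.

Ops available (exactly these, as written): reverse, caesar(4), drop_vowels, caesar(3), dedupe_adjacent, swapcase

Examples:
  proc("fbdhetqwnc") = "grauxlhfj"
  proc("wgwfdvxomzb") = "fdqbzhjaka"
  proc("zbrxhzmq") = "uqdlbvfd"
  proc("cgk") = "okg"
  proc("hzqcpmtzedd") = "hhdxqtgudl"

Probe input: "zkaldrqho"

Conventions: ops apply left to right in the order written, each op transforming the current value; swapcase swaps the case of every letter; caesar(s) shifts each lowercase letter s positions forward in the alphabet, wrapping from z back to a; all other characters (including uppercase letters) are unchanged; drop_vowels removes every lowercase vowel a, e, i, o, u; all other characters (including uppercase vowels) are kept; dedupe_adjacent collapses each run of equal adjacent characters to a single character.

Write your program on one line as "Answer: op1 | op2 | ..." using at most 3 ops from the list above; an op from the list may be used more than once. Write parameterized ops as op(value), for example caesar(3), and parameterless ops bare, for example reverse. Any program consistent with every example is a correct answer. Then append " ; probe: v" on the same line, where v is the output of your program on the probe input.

drop_vowels | caesar(4) | reverse ; probe: "luvhpod"

Check, running the answer program on each example:
  "fbdhetqwnc" -> "fbdhtqwnc" -> "jfhlxuarg" -> "grauxlhfj"
  "wgwfdvxomzb" -> "wgwfdvxmzb" -> "akajhzbqdf" -> "fdqbzhjaka"
  "zbrxhzmq" -> "zbrxhzmq" -> "dfvbldqu" -> "uqdlbvfd"
  "cgk" -> "cgk" -> "gko" -> "okg"
  "hzqcpmtzedd" -> "hzqcpmtzdd" -> "ldugtqxdhh" -> "hhdxqtgudl"
  probe: "zkaldrqho" -> "zkldrqh" -> "dophvul" -> "luvhpod"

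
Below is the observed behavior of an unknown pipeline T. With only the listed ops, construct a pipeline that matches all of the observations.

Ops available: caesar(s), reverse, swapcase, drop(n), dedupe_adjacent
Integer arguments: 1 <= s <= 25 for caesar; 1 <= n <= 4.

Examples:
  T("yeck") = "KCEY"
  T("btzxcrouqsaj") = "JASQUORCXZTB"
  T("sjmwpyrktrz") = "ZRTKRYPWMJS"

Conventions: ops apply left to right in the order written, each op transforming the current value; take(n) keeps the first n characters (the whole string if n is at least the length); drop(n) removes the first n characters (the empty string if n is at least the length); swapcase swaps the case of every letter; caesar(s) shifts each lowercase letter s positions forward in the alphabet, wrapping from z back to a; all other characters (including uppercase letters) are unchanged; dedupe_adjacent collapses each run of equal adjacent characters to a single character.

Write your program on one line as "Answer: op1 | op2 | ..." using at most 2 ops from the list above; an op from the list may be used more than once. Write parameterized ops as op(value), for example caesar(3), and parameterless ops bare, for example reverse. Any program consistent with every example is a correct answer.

swapcase | reverse

Check, running the answer program on each example:
  "yeck" -> "YECK" -> "KCEY"
  "btzxcrouqsaj" -> "BTZXCROUQSAJ" -> "JASQUORCXZTB"
  "sjmwpyrktrz" -> "SJMWPYRKTRZ" -> "ZRTKRYPWMJS"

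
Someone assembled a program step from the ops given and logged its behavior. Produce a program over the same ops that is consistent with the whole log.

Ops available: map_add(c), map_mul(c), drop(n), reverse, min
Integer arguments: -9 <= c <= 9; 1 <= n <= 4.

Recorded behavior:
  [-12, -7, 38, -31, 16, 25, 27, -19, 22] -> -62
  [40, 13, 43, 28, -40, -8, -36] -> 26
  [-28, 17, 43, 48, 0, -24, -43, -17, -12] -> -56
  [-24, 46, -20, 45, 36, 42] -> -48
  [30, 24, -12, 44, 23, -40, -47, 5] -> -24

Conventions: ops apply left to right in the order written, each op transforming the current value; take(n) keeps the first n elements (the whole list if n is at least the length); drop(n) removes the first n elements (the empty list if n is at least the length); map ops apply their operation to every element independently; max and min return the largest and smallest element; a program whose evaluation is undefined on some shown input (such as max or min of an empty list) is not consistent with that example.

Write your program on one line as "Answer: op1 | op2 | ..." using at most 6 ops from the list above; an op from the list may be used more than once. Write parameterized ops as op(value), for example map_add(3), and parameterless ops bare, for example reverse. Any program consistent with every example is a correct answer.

map_mul(2) | reverse | drop(3) | reverse | min

Check, running the answer program on each example:
  [-12, -7, 38, -31, 16, 25, 27, -19, 22] -> [-24, -14, 76, -62, 32, 50, 54, -38, 44] -> [44, -38, 54, 50, 32, -62, 76, -14, -24] -> [50, 32, -62, 76, -14, -24] -> [-24, -14, 76, -62, 32, 50] -> -62
  [40, 13, 43, 28, -40, -8, -36] -> [80, 26, 86, 56, -80, -16, -72] -> [-72, -16, -80, 56, 86, 26, 80] -> [56, 86, 26, 80] -> [80, 26, 86, 56] -> 26
  [-28, 17, 43, 48, 0, -24, -43, -17, -12] -> [-56, 34, 86, 96, 0, -48, -86, -34, -24] -> [-24, -34, -86, -48, 0, 96, 86, 34, -56] -> [-48, 0, 96, 86, 34, -56] -> [-56, 34, 86, 96, 0, -48] -> -56
  [-24, 46, -20, 45, 36, 42] -> [-48, 92, -40, 90, 72, 84] -> [84, 72, 90, -40, 92, -48] -> [-40, 92, -48] -> [-48, 92, -40] -> -48
  [30, 24, -12, 44, 23, -40, -47, 5] -> [60, 48, -24, 88, 46, -80, -94, 10] -> [10, -94, -80, 46, 88, -24, 48, 60] -> [46, 88, -24, 48, 60] -> [60, 48, -24, 88, 46] -> -24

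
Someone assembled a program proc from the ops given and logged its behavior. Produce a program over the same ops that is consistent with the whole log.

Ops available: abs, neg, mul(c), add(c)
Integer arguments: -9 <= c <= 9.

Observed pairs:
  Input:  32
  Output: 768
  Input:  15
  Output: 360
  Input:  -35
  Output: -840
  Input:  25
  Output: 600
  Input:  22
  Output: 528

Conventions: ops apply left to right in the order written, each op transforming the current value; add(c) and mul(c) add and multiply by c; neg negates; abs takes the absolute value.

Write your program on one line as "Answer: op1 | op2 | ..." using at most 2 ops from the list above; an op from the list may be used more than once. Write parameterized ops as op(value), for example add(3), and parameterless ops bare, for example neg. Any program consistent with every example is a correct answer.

mul(-8) | mul(-3)

Check, running the answer program on each example:
  32 -> -256 -> 768
  15 -> -120 -> 360
  -35 -> 280 -> -840
  25 -> -200 -> 600
  22 -> -176 -> 528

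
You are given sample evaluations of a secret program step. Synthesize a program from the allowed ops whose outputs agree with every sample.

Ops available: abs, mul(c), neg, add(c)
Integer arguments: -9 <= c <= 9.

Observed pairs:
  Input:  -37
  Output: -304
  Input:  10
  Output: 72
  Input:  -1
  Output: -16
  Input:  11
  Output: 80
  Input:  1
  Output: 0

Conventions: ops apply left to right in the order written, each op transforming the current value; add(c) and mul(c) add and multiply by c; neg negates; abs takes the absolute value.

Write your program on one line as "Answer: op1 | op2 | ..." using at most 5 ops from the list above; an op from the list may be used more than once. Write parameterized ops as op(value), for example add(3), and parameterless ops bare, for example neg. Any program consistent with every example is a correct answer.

mul(-4) | neg | mul(-2) | add(8) | neg

Check, running the answer program on each example:
  -37 -> 148 -> -148 -> 296 -> 304 -> -304
  10 -> -40 -> 40 -> -80 -> -72 -> 72
  -1 -> 4 -> -4 -> 8 -> 16 -> -16
  11 -> -44 -> 44 -> -88 -> -80 -> 80
  1 -> -4 -> 4 -> -8 -> 0 -> 0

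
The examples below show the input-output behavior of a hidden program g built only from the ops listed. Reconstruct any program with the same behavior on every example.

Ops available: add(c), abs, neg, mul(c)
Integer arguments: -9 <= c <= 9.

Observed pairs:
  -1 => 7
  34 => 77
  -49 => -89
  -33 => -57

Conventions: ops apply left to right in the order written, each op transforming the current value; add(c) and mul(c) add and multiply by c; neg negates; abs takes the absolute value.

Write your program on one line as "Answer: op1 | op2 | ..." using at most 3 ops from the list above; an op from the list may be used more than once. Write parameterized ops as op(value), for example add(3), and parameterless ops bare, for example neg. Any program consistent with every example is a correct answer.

mul(-2) | neg | add(9)

Check, running the answer program on each example:
  -1 -> 2 -> -2 -> 7
  34 -> -68 -> 68 -> 77
  -49 -> 98 -> -98 -> -89
  -33 -> 66 -> -66 -> -57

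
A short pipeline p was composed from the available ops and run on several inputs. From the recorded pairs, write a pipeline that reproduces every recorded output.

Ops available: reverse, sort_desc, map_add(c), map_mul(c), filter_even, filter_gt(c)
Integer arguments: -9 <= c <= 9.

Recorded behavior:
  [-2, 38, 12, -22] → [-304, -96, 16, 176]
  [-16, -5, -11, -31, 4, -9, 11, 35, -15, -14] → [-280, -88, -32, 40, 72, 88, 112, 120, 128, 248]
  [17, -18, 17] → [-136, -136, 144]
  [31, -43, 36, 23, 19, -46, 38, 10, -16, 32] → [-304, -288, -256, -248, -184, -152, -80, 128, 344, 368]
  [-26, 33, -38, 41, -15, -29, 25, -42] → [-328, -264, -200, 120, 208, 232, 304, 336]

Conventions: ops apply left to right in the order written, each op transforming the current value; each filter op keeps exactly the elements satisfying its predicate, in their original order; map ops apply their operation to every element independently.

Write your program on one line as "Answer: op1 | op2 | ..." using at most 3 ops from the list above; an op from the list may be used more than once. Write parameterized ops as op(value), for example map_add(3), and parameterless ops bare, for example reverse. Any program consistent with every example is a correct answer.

map_mul(-8) | sort_desc | reverse

Check, running the answer program on each example:
  [-2, 38, 12, -22] -> [16, -304, -96, 176] -> [176, 16, -96, -304] -> [-304, -96, 16, 176]
  [-16, -5, -11, -31, 4, -9, 11, 35, -15, -14] -> [128, 40, 88, 248, -32, 72, -88, -280, 120, 112] -> [248, 128, 120, 112, 88, 72, 40, -32, -88, -280] -> [-280, -88, -32, 40, 72, 88, 112, 120, 128, 248]
  [17, -18, 17] -> [-136, 144, -136] -> [144, -136, -136] -> [-136, -136, 144]
  [31, -43, 36, 23, 19, -46, 38, 10, -16, 32] -> [-248, 344, -288, -184, -152, 368, -304, -80, 128, -256] -> [368, 344, 128, -80, -152, -184, -248, -256, -288, -304] -> [-304, -288, -256, -248, -184, -152, -80, 128, 344, 368]
  [-26, 33, -38, 41, -15, -29, 25, -42] -> [208, -264, 304, -328, 120, 232, -200, 336] -> [336, 304, 232, 208, 120, -200, -264, -328] -> [-328, -264, -200, 120, 208, 232, 304, 336]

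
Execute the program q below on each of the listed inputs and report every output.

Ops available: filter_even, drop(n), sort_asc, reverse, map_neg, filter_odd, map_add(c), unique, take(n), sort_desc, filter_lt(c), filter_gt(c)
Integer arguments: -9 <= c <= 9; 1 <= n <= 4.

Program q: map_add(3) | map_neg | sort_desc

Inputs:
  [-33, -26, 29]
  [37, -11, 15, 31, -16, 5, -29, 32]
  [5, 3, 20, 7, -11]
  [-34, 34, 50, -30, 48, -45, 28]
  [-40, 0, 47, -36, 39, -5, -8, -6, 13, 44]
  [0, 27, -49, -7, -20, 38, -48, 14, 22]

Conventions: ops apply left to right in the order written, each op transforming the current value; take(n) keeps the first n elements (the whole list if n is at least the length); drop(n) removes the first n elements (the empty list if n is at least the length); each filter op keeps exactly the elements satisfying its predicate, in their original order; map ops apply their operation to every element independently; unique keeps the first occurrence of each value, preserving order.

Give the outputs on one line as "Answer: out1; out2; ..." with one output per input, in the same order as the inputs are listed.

[30, 23, -32]; [26, 13, 8, -8, -18, -34, -35, -40]; [8, -6, -8, -10, -23]; [42, 31, 27, -31, -37, -51, -53]; [37, 33, 5, 3, 2, -3, -16, -42, -47, -50]; [46, 45, 17, 4, -3, -17, -25, -30, -41]

Execution, op by op:
  [-33, -26, 29] -> [-30, -23, 32] -> [30, 23, -32] -> [30, 23, -32]
  [37, -11, 15, 31, -16, 5, -29, 32] -> [40, -8, 18, 34, -13, 8, -26, 35] -> [-40, 8, -18, -34, 13, -8, 26, -35] -> [26, 13, 8, -8, -18, -34, -35, -40]
  [5, 3, 20, 7, -11] -> [8, 6, 23, 10, -8] -> [-8, -6, -23, -10, 8] -> [8, -6, -8, -10, -23]
  [-34, 34, 50, -30, 48, -45, 28] -> [-31, 37, 53, -27, 51, -42, 31] -> [31, -37, -53, 27, -51, 42, -31] -> [42, 31, 27, -31, -37, -51, -53]
  [-40, 0, 47, -36, 39, -5, -8, -6, 13, 44] -> [-37, 3, 50, -33, 42, -2, -5, -3, 16, 47] -> [37, -3, -50, 33, -42, 2, 5, 3, -16, -47] -> [37, 33, 5, 3, 2, -3, -16, -42, -47, -50]
  [0, 27, -49, -7, -20, 38, -48, 14, 22] -> [3, 30, -46, -4, -17, 41, -45, 17, 25] -> [-3, -30, 46, 4, 17, -41, 45, -17, -25] -> [46, 45, 17, 4, -3, -17, -25, -30, -41]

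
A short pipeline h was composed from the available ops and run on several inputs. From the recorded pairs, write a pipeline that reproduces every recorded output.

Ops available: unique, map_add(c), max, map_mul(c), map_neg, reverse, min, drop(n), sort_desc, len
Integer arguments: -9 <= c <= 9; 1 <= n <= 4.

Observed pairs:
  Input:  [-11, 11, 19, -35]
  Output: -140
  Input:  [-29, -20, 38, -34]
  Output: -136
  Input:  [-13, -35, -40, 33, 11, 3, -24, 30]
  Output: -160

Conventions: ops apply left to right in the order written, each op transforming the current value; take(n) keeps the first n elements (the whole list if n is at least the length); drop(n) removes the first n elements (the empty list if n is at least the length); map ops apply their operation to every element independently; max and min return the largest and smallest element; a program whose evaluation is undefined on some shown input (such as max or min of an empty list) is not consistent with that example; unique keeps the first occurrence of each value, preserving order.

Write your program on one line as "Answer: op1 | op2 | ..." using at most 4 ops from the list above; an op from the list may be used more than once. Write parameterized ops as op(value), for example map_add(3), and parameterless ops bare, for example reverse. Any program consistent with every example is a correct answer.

sort_desc | drop(3) | map_mul(4) | min

Check, running the answer program on each example:
  [-11, 11, 19, -35] -> [19, 11, -11, -35] -> [-35] -> [-140] -> -140
  [-29, -20, 38, -34] -> [38, -20, -29, -34] -> [-34] -> [-136] -> -136
  [-13, -35, -40, 33, 11, 3, -24, 30] -> [33, 30, 11, 3, -13, -24, -35, -40] -> [3, -13, -24, -35, -40] -> [12, -52, -96, -140, -160] -> -160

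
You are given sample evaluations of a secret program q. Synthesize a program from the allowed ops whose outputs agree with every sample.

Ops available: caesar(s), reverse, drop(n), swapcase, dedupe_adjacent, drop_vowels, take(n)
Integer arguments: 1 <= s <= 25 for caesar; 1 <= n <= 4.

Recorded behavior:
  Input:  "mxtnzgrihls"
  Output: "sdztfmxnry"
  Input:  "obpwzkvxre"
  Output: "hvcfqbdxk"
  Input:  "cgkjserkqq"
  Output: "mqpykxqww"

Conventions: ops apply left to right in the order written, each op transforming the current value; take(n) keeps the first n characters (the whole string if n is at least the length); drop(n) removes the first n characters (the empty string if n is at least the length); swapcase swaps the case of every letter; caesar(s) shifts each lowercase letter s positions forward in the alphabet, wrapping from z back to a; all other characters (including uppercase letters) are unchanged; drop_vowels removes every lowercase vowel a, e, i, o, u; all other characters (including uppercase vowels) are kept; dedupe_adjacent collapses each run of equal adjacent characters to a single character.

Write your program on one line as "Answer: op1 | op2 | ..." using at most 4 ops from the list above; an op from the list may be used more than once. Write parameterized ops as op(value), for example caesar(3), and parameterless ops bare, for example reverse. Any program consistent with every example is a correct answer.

caesar(25) | caesar(7) | drop_vowels

Check, running the answer program on each example:
  "mxtnzgrihls" -> "lwsmyfqhgkr" -> "sdztfmxonry" -> "sdztfmxnry"
  "obpwzkvxre" -> "naovyjuwqd" -> "uhvcfqbdxk" -> "hvcfqbdxk"
  "cgkjserkqq" -> "bfjirdqjpp" -> "imqpykxqww" -> "mqpykxqww"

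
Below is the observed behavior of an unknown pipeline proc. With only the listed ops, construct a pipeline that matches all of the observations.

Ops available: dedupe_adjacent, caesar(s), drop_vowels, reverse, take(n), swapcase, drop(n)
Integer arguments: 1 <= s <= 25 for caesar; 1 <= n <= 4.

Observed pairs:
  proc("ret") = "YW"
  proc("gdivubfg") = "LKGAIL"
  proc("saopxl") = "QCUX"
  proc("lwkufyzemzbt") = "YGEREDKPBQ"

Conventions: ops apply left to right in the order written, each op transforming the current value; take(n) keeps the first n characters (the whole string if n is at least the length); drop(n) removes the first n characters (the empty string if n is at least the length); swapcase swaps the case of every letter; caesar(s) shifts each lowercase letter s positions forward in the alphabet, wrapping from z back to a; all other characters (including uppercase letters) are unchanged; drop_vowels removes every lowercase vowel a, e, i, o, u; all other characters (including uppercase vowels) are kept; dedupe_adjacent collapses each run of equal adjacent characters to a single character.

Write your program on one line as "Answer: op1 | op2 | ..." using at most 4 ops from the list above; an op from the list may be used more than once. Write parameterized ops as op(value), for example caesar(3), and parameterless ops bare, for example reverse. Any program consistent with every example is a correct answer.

drop_vowels | caesar(5) | reverse | swapcase

Check, running the answer program on each example:
  "ret" -> "rt" -> "wy" -> "yw" -> "YW"
  "gdivubfg" -> "gdvbfg" -> "liagkl" -> "lkgail" -> "LKGAIL"
  "saopxl" -> "spxl" -> "xucq" -> "qcux" -> "QCUX"
  "lwkufyzemzbt" -> "lwkfyzmzbt" -> "qbpkderegy" -> "ygeredkpbq" -> "YGEREDKPBQ"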